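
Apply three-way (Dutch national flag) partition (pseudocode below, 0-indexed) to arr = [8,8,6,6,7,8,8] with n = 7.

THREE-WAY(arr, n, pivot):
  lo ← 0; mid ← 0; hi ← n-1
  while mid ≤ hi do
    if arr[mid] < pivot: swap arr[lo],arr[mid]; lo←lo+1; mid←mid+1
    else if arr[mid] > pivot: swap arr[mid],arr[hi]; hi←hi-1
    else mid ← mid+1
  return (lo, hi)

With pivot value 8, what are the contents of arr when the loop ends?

[6,6,7,8,8,8,8]

pivot = 8; lo=0, mid=0, hi=6
arr[mid]=8=8: mid=1
arr[mid]=8=8: mid=2
arr[mid]=6<8: swap arr[0],arr[2]; lo=1,mid=3 → [6,8,8,6,7,8,8]
arr[mid]=6<8: swap arr[1],arr[3]; lo=2,mid=4 → [6,6,8,8,7,8,8]
arr[mid]=7<8: swap arr[2],arr[4]; lo=3,mid=5 → [6,6,7,8,8,8,8]
arr[mid]=8=8: mid=6
arr[mid]=8=8: mid=7
end: lo=3, hi=6; arr = [6,6,7,8,8,8,8]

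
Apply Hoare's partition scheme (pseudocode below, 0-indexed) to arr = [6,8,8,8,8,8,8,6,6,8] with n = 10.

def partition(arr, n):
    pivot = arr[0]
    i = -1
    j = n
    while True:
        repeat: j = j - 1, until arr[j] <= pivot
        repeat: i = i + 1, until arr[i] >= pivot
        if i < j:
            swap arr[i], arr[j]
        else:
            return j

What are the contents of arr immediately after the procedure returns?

pivot = arr[0] = 6; i = -1, j = 10
j→8 (arr[8]=6≤6), i→0 (arr[0]=6≥6); i<j, swap → [6,8,8,8,8,8,8,6,6,8]
j→7 (arr[7]=6≤6), i→1 (arr[1]=8≥6); i<j, swap → [6,6,8,8,8,8,8,8,6,8]
j→1, i→2; i≥j, return j=1. arr = [6,6,8,8,8,8,8,8,6,8]

[6,6,8,8,8,8,8,8,6,8]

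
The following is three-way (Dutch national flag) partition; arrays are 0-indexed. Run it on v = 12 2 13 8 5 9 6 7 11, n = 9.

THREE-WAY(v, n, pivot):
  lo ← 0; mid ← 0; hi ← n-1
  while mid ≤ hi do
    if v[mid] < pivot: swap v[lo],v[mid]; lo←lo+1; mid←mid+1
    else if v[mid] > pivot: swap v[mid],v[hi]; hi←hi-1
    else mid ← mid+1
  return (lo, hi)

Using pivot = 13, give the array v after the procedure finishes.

12 2 8 5 9 6 7 11 13

pivot = 13; lo=0, mid=0, hi=8
v[mid]=12<13: swap v[0],v[0]; lo=1,mid=1 → 12 2 13 8 5 9 6 7 11
v[mid]=2<13: swap v[1],v[1]; lo=2,mid=2 → 12 2 13 8 5 9 6 7 11
v[mid]=13=13: mid=3
v[mid]=8<13: swap v[2],v[3]; lo=3,mid=4 → 12 2 8 13 5 9 6 7 11
v[mid]=5<13: swap v[3],v[4]; lo=4,mid=5 → 12 2 8 5 13 9 6 7 11
v[mid]=9<13: swap v[4],v[5]; lo=5,mid=6 → 12 2 8 5 9 13 6 7 11
v[mid]=6<13: swap v[5],v[6]; lo=6,mid=7 → 12 2 8 5 9 6 13 7 11
v[mid]=7<13: swap v[6],v[7]; lo=7,mid=8 → 12 2 8 5 9 6 7 13 11
v[mid]=11<13: swap v[7],v[8]; lo=8,mid=9 → 12 2 8 5 9 6 7 11 13
end: lo=8, hi=8; v = 12 2 8 5 9 6 7 11 13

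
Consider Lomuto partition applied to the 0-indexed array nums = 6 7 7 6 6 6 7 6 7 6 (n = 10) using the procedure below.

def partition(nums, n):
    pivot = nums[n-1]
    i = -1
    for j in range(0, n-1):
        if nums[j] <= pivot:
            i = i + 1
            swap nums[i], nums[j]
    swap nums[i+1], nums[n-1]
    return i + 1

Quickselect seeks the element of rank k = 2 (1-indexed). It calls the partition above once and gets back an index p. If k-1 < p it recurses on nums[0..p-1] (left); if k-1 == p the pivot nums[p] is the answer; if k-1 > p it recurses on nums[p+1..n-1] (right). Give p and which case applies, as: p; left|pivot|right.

5; left

pivot = nums[9] = 6; i = -1
j=0: nums[0]=6 ≤ 6 → i=0, swap nums[0],nums[0] (no change) → 6 7 7 6 6 6 7 6 7 6
j=1: nums[1]=7 > 6 → no swap
j=2: nums[2]=7 > 6 → no swap
j=3: nums[3]=6 ≤ 6 → i=1, swap nums[1],nums[3] → 6 6 7 7 6 6 7 6 7 6
j=4: nums[4]=6 ≤ 6 → i=2, swap nums[2],nums[4] → 6 6 6 7 7 6 7 6 7 6
j=5: nums[5]=6 ≤ 6 → i=3, swap nums[3],nums[5] → 6 6 6 6 7 7 7 6 7 6
j=6: nums[6]=7 > 6 → no swap
j=7: nums[7]=6 ≤ 6 → i=4, swap nums[4],nums[7] → 6 6 6 6 6 7 7 7 7 6
j=8: nums[8]=7 > 6 → no swap
final swap nums[5],nums[9] → 6 6 6 6 6 6 7 7 7 7; return 5
p = 5; k-1 = 1 < 5 ⇒ left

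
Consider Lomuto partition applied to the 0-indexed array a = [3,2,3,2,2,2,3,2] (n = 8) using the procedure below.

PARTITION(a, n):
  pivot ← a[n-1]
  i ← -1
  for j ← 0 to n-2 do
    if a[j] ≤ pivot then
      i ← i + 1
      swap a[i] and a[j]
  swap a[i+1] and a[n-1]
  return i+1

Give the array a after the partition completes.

[2,2,2,2,2,3,3,3]

pivot = a[7] = 2; i = -1
j=0: a[0]=3 > 2 → no swap
j=1: a[1]=2 ≤ 2 → i=0, swap a[0],a[1] → [2,3,3,2,2,2,3,2]
j=2: a[2]=3 > 2 → no swap
j=3: a[3]=2 ≤ 2 → i=1, swap a[1],a[3] → [2,2,3,3,2,2,3,2]
j=4: a[4]=2 ≤ 2 → i=2, swap a[2],a[4] → [2,2,2,3,3,2,3,2]
j=5: a[5]=2 ≤ 2 → i=3, swap a[3],a[5] → [2,2,2,2,3,3,3,2]
j=6: a[6]=3 > 2 → no swap
final swap a[4],a[7] → [2,2,2,2,2,3,3,3]; return 4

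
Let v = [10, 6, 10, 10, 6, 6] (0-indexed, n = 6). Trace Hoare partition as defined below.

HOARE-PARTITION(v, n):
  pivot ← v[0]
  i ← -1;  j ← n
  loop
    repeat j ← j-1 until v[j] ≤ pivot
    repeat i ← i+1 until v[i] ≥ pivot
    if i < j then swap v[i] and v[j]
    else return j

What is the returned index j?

pivot=10
j stops at 5 (6), i stops at 0 (10); swap ⇒ [6, 6, 10, 10, 6, 10]
j stops at 4 (6), i stops at 2 (10); swap ⇒ [6, 6, 6, 10, 10, 10]
j stops at 3, i stops at 3; i≥j ⇒ return 3. v=[6, 6, 6, 10, 10, 10]

3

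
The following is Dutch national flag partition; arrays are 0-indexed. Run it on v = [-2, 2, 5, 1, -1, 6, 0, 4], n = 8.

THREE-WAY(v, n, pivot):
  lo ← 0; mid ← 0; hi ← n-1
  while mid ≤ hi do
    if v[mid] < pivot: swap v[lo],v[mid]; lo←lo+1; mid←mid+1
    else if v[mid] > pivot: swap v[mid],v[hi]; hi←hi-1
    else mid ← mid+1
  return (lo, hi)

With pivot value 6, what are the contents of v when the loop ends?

[-2, 2, 5, 1, -1, 0, 4, 6]

lo=0 mid=0 hi=7
-2<6: swap(0,0), lo=1 mid=1 ⇒ [-2, 2, 5, 1, -1, 6, 0, 4]
2<6: swap(1,1), lo=2 mid=2 ⇒ [-2, 2, 5, 1, -1, 6, 0, 4]
5<6: swap(2,2), lo=3 mid=3 ⇒ [-2, 2, 5, 1, -1, 6, 0, 4]
1<6: swap(3,3), lo=4 mid=4 ⇒ [-2, 2, 5, 1, -1, 6, 0, 4]
-1<6: swap(4,4), lo=5 mid=5 ⇒ [-2, 2, 5, 1, -1, 6, 0, 4]
6=6: mid=6
0<6: swap(5,6), lo=6 mid=7 ⇒ [-2, 2, 5, 1, -1, 0, 6, 4]
4<6: swap(6,7), lo=7 mid=8 ⇒ [-2, 2, 5, 1, -1, 0, 4, 6]
done. lo=7 hi=7; v=[-2, 2, 5, 1, -1, 0, 4, 6]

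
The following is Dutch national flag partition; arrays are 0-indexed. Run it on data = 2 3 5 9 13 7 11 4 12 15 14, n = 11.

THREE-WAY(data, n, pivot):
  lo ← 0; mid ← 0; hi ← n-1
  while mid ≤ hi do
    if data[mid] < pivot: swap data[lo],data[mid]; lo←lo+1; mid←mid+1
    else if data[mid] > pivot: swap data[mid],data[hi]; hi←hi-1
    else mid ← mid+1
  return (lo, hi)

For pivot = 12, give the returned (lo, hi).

(7, 7)

pivot = 12; lo=0, mid=0, hi=10
data[mid]=2<12: swap data[0],data[0]; lo=1,mid=1 → 2 3 5 9 13 7 11 4 12 15 14
data[mid]=3<12: swap data[1],data[1]; lo=2,mid=2 → 2 3 5 9 13 7 11 4 12 15 14
data[mid]=5<12: swap data[2],data[2]; lo=3,mid=3 → 2 3 5 9 13 7 11 4 12 15 14
data[mid]=9<12: swap data[3],data[3]; lo=4,mid=4 → 2 3 5 9 13 7 11 4 12 15 14
data[mid]=13>12: swap data[4],data[10]; hi=9 → 2 3 5 9 14 7 11 4 12 15 13
data[mid]=14>12: swap data[4],data[9]; hi=8 → 2 3 5 9 15 7 11 4 12 14 13
data[mid]=15>12: swap data[4],data[8]; hi=7 → 2 3 5 9 12 7 11 4 15 14 13
data[mid]=12=12: mid=5
data[mid]=7<12: swap data[4],data[5]; lo=5,mid=6 → 2 3 5 9 7 12 11 4 15 14 13
data[mid]=11<12: swap data[5],data[6]; lo=6,mid=7 → 2 3 5 9 7 11 12 4 15 14 13
data[mid]=4<12: swap data[6],data[7]; lo=7,mid=8 → 2 3 5 9 7 11 4 12 15 14 13
end: lo=7, hi=7; data = 2 3 5 9 7 11 4 12 15 14 13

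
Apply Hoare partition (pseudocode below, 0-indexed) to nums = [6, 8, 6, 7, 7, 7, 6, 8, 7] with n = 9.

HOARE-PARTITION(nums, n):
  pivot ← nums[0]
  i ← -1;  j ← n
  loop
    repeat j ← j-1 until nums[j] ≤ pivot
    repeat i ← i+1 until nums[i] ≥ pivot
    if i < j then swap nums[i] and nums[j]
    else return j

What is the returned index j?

1

pivot = nums[0] = 6; i = -1, j = 9
j→6 (nums[6]=6≤6), i→0 (nums[0]=6≥6); i<j, swap → [6, 8, 6, 7, 7, 7, 6, 8, 7]
j→2 (nums[2]=6≤6), i→1 (nums[1]=8≥6); i<j, swap → [6, 6, 8, 7, 7, 7, 6, 8, 7]
j→1, i→2; i≥j, return j=1. nums = [6, 6, 8, 7, 7, 7, 6, 8, 7]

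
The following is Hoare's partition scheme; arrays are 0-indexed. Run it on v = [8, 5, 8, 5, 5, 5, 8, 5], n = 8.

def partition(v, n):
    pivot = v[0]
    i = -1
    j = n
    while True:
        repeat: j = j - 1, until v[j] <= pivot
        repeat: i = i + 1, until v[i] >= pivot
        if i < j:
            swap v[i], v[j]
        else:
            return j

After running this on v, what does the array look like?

pivot = v[0] = 8; i = -1, j = 8
j→7 (v[7]=5≤8), i→0 (v[0]=8≥8); i<j, swap → [5, 5, 8, 5, 5, 5, 8, 8]
j→6 (v[6]=8≤8), i→2 (v[2]=8≥8); i<j, swap → [5, 5, 8, 5, 5, 5, 8, 8]
j→5, i→6; i≥j, return j=5. v = [5, 5, 8, 5, 5, 5, 8, 8]

[5, 5, 8, 5, 5, 5, 8, 8]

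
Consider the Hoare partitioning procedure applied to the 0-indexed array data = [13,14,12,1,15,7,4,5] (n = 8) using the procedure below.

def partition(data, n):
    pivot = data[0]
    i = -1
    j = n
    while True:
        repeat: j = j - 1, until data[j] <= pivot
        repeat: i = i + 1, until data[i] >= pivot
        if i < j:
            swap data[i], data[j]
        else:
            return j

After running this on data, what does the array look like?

pivot=13
j stops at 7 (5), i stops at 0 (13); swap ⇒ [5,14,12,1,15,7,4,13]
j stops at 6 (4), i stops at 1 (14); swap ⇒ [5,4,12,1,15,7,14,13]
j stops at 5 (7), i stops at 4 (15); swap ⇒ [5,4,12,1,7,15,14,13]
j stops at 4, i stops at 5; i≥j ⇒ return 4. data=[5,4,12,1,7,15,14,13]

[5,4,12,1,7,15,14,13]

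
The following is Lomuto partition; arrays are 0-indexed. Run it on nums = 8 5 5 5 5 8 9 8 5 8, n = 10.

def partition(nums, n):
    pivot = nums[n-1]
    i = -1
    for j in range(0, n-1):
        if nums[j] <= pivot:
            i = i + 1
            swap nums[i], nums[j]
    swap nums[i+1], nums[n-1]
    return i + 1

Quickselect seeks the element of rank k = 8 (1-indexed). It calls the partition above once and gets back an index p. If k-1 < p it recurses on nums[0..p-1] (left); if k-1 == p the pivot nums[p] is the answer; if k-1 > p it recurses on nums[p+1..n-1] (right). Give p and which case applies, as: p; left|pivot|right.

pivot=8, i=-1
j=0: 8≤8, i=0, swap(0,0) ⇒ 8 5 5 5 5 8 9 8 5 8
j=1: 5≤8, i=1, swap(1,1) ⇒ 8 5 5 5 5 8 9 8 5 8
j=2: 5≤8, i=2, swap(2,2) ⇒ 8 5 5 5 5 8 9 8 5 8
j=3: 5≤8, i=3, swap(3,3) ⇒ 8 5 5 5 5 8 9 8 5 8
j=4: 5≤8, i=4, swap(4,4) ⇒ 8 5 5 5 5 8 9 8 5 8
j=5: 8≤8, i=5, swap(5,5) ⇒ 8 5 5 5 5 8 9 8 5 8
j=6: 9>8, skip
j=7: 8≤8, i=6, swap(6,7) ⇒ 8 5 5 5 5 8 8 9 5 8
j=8: 5≤8, i=7, swap(7,8) ⇒ 8 5 5 5 5 8 8 5 9 8
swap(8,9) ⇒ 8 5 5 5 5 8 8 5 8 9; return 8
p = 8; k-1 = 7 < 8 ⇒ left

8; left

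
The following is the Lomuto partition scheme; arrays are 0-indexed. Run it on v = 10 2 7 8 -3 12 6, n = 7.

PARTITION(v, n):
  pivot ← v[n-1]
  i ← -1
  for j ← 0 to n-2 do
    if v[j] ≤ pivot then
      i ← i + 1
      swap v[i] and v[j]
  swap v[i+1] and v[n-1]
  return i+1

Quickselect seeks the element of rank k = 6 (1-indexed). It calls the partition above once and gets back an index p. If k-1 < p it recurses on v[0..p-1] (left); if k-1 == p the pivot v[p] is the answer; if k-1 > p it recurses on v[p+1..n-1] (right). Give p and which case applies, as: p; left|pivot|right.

pivot=6, i=-1
j=0: 10>6, skip
j=1: 2≤6, i=0, swap(0,1) ⇒ 2 10 7 8 -3 12 6
j=2: 7>6, skip
j=3: 8>6, skip
j=4: -3≤6, i=1, swap(1,4) ⇒ 2 -3 7 8 10 12 6
j=5: 12>6, skip
swap(2,6) ⇒ 2 -3 6 8 10 12 7; return 2
p = 2; k-1 = 5 > 2 ⇒ right

2; right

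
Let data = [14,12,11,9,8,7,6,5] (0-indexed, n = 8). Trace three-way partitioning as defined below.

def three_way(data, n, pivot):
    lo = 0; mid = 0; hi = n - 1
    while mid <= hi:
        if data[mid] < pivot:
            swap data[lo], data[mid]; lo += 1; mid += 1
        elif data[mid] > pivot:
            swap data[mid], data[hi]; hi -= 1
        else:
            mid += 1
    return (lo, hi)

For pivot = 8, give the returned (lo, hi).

(3, 3)

pivot = 8; lo=0, mid=0, hi=7
data[mid]=14>8: swap data[0],data[7]; hi=6 → [5,12,11,9,8,7,6,14]
data[mid]=5<8: swap data[0],data[0]; lo=1,mid=1 → [5,12,11,9,8,7,6,14]
data[mid]=12>8: swap data[1],data[6]; hi=5 → [5,6,11,9,8,7,12,14]
data[mid]=6<8: swap data[1],data[1]; lo=2,mid=2 → [5,6,11,9,8,7,12,14]
data[mid]=11>8: swap data[2],data[5]; hi=4 → [5,6,7,9,8,11,12,14]
data[mid]=7<8: swap data[2],data[2]; lo=3,mid=3 → [5,6,7,9,8,11,12,14]
data[mid]=9>8: swap data[3],data[4]; hi=3 → [5,6,7,8,9,11,12,14]
data[mid]=8=8: mid=4
end: lo=3, hi=3; data = [5,6,7,8,9,11,12,14]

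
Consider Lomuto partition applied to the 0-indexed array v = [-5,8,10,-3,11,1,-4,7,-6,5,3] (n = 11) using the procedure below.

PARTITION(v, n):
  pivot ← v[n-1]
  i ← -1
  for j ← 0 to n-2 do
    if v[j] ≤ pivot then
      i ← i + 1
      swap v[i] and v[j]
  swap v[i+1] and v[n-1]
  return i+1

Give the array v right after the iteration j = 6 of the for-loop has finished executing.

[-5,-3,1,-4,11,10,8,7,-6,5,3]

pivot=3, i=-1
j=0: -5≤3, i=0, swap(0,0) ⇒ [-5,8,10,-3,11,1,-4,7,-6,5,3]
j=1: 8>3, skip
j=2: 10>3, skip
j=3: -3≤3, i=1, swap(1,3) ⇒ [-5,-3,10,8,11,1,-4,7,-6,5,3]
j=4: 11>3, skip
j=5: 1≤3, i=2, swap(2,5) ⇒ [-5,-3,1,8,11,10,-4,7,-6,5,3]
j=6: -4≤3, i=3, swap(3,6) ⇒ [-5,-3,1,-4,11,10,8,7,-6,5,3]
(after j=6) v = [-5,-3,1,-4,11,10,8,7,-6,5,3]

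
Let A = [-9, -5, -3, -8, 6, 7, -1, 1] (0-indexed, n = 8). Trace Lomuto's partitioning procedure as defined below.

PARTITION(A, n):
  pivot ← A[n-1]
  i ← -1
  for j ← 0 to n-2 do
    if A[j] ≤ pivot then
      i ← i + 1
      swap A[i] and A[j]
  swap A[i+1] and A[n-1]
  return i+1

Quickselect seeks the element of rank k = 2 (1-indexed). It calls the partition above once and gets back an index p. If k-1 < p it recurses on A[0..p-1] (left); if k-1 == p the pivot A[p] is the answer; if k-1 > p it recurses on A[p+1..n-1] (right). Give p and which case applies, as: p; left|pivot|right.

pivot=1, i=-1
j=0: -9≤1, i=0, swap(0,0) ⇒ [-9, -5, -3, -8, 6, 7, -1, 1]
j=1: -5≤1, i=1, swap(1,1) ⇒ [-9, -5, -3, -8, 6, 7, -1, 1]
j=2: -3≤1, i=2, swap(2,2) ⇒ [-9, -5, -3, -8, 6, 7, -1, 1]
j=3: -8≤1, i=3, swap(3,3) ⇒ [-9, -5, -3, -8, 6, 7, -1, 1]
j=4: 6>1, skip
j=5: 7>1, skip
j=6: -1≤1, i=4, swap(4,6) ⇒ [-9, -5, -3, -8, -1, 7, 6, 1]
swap(5,7) ⇒ [-9, -5, -3, -8, -1, 1, 6, 7]; return 5
p = 5; k-1 = 1 < 5 ⇒ left

5; left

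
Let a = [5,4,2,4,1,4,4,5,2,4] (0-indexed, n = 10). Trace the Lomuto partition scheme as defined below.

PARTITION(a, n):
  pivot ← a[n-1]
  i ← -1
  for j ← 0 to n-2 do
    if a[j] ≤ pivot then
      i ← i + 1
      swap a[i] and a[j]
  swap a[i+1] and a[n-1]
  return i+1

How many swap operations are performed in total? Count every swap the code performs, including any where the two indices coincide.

8

pivot=4, i=-1
j=0: 5>4, skip
j=1: 4≤4, i=0, swap(0,1) ⇒ [4,5,2,4,1,4,4,5,2,4]
j=2: 2≤4, i=1, swap(1,2) ⇒ [4,2,5,4,1,4,4,5,2,4]
j=3: 4≤4, i=2, swap(2,3) ⇒ [4,2,4,5,1,4,4,5,2,4]
j=4: 1≤4, i=3, swap(3,4) ⇒ [4,2,4,1,5,4,4,5,2,4]
j=5: 4≤4, i=4, swap(4,5) ⇒ [4,2,4,1,4,5,4,5,2,4]
j=6: 4≤4, i=5, swap(5,6) ⇒ [4,2,4,1,4,4,5,5,2,4]
j=7: 5>4, skip
j=8: 2≤4, i=6, swap(6,8) ⇒ [4,2,4,1,4,4,2,5,5,4]
swap(7,9) ⇒ [4,2,4,1,4,4,2,4,5,5]; return 7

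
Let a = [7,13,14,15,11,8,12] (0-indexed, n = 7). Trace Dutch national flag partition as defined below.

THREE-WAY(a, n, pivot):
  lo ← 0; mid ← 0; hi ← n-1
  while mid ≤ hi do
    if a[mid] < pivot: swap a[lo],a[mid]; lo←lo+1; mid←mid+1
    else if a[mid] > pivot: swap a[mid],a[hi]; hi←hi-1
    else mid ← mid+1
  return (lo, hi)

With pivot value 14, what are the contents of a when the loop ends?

[7,13,12,11,8,14,15]

pivot = 14; lo=0, mid=0, hi=6
a[mid]=7<14: swap a[0],a[0]; lo=1,mid=1 → [7,13,14,15,11,8,12]
a[mid]=13<14: swap a[1],a[1]; lo=2,mid=2 → [7,13,14,15,11,8,12]
a[mid]=14=14: mid=3
a[mid]=15>14: swap a[3],a[6]; hi=5 → [7,13,14,12,11,8,15]
a[mid]=12<14: swap a[2],a[3]; lo=3,mid=4 → [7,13,12,14,11,8,15]
a[mid]=11<14: swap a[3],a[4]; lo=4,mid=5 → [7,13,12,11,14,8,15]
a[mid]=8<14: swap a[4],a[5]; lo=5,mid=6 → [7,13,12,11,8,14,15]
end: lo=5, hi=5; a = [7,13,12,11,8,14,15]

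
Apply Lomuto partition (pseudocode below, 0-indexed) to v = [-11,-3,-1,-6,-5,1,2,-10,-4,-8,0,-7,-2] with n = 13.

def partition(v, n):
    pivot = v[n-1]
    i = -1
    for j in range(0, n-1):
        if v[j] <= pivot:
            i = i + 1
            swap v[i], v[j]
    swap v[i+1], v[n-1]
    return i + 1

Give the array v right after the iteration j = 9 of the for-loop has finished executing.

[-11,-3,-6,-5,-10,-4,-8,-1,1,2,0,-7,-2]

pivot = v[12] = -2; i = -1
j=0: v[0]=-11 ≤ -2 → i=0, swap v[0],v[0] (no change) → [-11,-3,-1,-6,-5,1,2,-10,-4,-8,0,-7,-2]
j=1: v[1]=-3 ≤ -2 → i=1, swap v[1],v[1] (no change) → [-11,-3,-1,-6,-5,1,2,-10,-4,-8,0,-7,-2]
j=2: v[2]=-1 > -2 → no swap
j=3: v[3]=-6 ≤ -2 → i=2, swap v[2],v[3] → [-11,-3,-6,-1,-5,1,2,-10,-4,-8,0,-7,-2]
j=4: v[4]=-5 ≤ -2 → i=3, swap v[3],v[4] → [-11,-3,-6,-5,-1,1,2,-10,-4,-8,0,-7,-2]
j=5: v[5]=1 > -2 → no swap
j=6: v[6]=2 > -2 → no swap
j=7: v[7]=-10 ≤ -2 → i=4, swap v[4],v[7] → [-11,-3,-6,-5,-10,1,2,-1,-4,-8,0,-7,-2]
j=8: v[8]=-4 ≤ -2 → i=5, swap v[5],v[8] → [-11,-3,-6,-5,-10,-4,2,-1,1,-8,0,-7,-2]
j=9: v[9]=-8 ≤ -2 → i=6, swap v[6],v[9] → [-11,-3,-6,-5,-10,-4,-8,-1,1,2,0,-7,-2]
(after j=9) v = [-11,-3,-6,-5,-10,-4,-8,-1,1,2,0,-7,-2]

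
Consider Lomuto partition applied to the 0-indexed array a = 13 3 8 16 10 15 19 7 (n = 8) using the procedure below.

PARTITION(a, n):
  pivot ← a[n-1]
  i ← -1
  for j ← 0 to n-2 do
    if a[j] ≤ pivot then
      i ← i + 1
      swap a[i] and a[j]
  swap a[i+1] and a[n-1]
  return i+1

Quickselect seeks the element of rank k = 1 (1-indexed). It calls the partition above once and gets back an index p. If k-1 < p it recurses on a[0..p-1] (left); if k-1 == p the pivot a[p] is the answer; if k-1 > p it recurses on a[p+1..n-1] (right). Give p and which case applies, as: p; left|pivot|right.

1; left

pivot=7, i=-1
j=0: 13>7, skip
j=1: 3≤7, i=0, swap(0,1) ⇒ 3 13 8 16 10 15 19 7
j=2: 8>7, skip
j=3: 16>7, skip
j=4: 10>7, skip
j=5: 15>7, skip
j=6: 19>7, skip
swap(1,7) ⇒ 3 7 8 16 10 15 19 13; return 1
p = 1; k-1 = 0 < 1 ⇒ left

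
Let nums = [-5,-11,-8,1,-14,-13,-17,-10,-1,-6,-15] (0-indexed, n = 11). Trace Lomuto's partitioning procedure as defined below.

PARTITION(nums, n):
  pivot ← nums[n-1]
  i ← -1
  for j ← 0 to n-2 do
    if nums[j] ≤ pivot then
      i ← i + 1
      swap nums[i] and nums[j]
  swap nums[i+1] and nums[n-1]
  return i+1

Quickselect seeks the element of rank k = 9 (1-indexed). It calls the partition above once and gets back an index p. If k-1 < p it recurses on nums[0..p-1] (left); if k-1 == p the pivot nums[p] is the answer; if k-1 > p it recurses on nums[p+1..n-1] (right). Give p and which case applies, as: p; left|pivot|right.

pivot=-15, i=-1
j=0: -5>-15, skip
j=1: -11>-15, skip
j=2: -8>-15, skip
j=3: 1>-15, skip
j=4: -14>-15, skip
j=5: -13>-15, skip
j=6: -17≤-15, i=0, swap(0,6) ⇒ [-17,-11,-8,1,-14,-13,-5,-10,-1,-6,-15]
j=7: -10>-15, skip
j=8: -1>-15, skip
j=9: -6>-15, skip
swap(1,10) ⇒ [-17,-15,-8,1,-14,-13,-5,-10,-1,-6,-11]; return 1
p = 1; k-1 = 8 > 1 ⇒ right

1; right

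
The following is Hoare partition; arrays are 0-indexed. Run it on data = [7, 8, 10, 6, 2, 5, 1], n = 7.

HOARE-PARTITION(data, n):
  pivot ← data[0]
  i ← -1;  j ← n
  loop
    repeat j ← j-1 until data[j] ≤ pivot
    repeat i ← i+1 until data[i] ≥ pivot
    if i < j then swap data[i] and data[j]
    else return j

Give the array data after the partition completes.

[1, 5, 2, 6, 10, 8, 7]

pivot = data[0] = 7; i = -1, j = 7
j→6 (data[6]=1≤7), i→0 (data[0]=7≥7); i<j, swap → [1, 8, 10, 6, 2, 5, 7]
j→5 (data[5]=5≤7), i→1 (data[1]=8≥7); i<j, swap → [1, 5, 10, 6, 2, 8, 7]
j→4 (data[4]=2≤7), i→2 (data[2]=10≥7); i<j, swap → [1, 5, 2, 6, 10, 8, 7]
j→3, i→4; i≥j, return j=3. data = [1, 5, 2, 6, 10, 8, 7]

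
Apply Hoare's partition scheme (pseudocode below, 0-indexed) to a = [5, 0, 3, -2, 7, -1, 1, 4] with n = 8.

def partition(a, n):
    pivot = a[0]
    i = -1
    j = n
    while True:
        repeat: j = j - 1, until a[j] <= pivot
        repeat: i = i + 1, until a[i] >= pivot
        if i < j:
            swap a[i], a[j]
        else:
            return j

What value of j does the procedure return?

pivot=5
j stops at 7 (4), i stops at 0 (5); swap ⇒ [4, 0, 3, -2, 7, -1, 1, 5]
j stops at 6 (1), i stops at 4 (7); swap ⇒ [4, 0, 3, -2, 1, -1, 7, 5]
j stops at 5, i stops at 6; i≥j ⇒ return 5. a=[4, 0, 3, -2, 1, -1, 7, 5]

5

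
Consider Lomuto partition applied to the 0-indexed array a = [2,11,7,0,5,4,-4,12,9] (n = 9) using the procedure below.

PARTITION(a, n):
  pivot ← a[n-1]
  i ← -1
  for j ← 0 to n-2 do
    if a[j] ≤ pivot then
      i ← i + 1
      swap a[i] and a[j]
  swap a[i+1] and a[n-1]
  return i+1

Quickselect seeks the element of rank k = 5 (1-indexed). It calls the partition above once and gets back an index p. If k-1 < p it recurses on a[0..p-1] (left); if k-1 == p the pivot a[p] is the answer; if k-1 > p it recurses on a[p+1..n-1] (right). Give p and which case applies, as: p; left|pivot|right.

6; left

pivot = a[8] = 9; i = -1
j=0: a[0]=2 ≤ 9 → i=0, swap a[0],a[0] (no change) → [2,11,7,0,5,4,-4,12,9]
j=1: a[1]=11 > 9 → no swap
j=2: a[2]=7 ≤ 9 → i=1, swap a[1],a[2] → [2,7,11,0,5,4,-4,12,9]
j=3: a[3]=0 ≤ 9 → i=2, swap a[2],a[3] → [2,7,0,11,5,4,-4,12,9]
j=4: a[4]=5 ≤ 9 → i=3, swap a[3],a[4] → [2,7,0,5,11,4,-4,12,9]
j=5: a[5]=4 ≤ 9 → i=4, swap a[4],a[5] → [2,7,0,5,4,11,-4,12,9]
j=6: a[6]=-4 ≤ 9 → i=5, swap a[5],a[6] → [2,7,0,5,4,-4,11,12,9]
j=7: a[7]=12 > 9 → no swap
final swap a[6],a[8] → [2,7,0,5,4,-4,9,12,11]; return 6
p = 6; k-1 = 4 < 6 ⇒ left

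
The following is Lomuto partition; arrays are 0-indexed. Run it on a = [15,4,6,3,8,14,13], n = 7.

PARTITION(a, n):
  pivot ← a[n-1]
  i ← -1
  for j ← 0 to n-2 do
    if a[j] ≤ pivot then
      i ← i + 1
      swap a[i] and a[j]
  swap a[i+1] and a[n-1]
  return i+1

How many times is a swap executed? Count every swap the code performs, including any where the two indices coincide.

pivot=13, i=-1
j=0: 15>13, skip
j=1: 4≤13, i=0, swap(0,1) ⇒ [4,15,6,3,8,14,13]
j=2: 6≤13, i=1, swap(1,2) ⇒ [4,6,15,3,8,14,13]
j=3: 3≤13, i=2, swap(2,3) ⇒ [4,6,3,15,8,14,13]
j=4: 8≤13, i=3, swap(3,4) ⇒ [4,6,3,8,15,14,13]
j=5: 14>13, skip
swap(4,6) ⇒ [4,6,3,8,13,14,15]; return 4

5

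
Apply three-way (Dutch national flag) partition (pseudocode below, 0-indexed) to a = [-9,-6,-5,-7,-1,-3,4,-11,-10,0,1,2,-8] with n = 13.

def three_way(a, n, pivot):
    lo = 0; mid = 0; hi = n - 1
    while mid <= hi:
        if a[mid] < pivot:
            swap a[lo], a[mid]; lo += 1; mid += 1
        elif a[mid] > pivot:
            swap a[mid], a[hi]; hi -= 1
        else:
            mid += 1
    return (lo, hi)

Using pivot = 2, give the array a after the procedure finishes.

lo=0 mid=0 hi=12
-9<2: swap(0,0), lo=1 mid=1 ⇒ [-9,-6,-5,-7,-1,-3,4,-11,-10,0,1,2,-8]
-6<2: swap(1,1), lo=2 mid=2 ⇒ [-9,-6,-5,-7,-1,-3,4,-11,-10,0,1,2,-8]
-5<2: swap(2,2), lo=3 mid=3 ⇒ [-9,-6,-5,-7,-1,-3,4,-11,-10,0,1,2,-8]
-7<2: swap(3,3), lo=4 mid=4 ⇒ [-9,-6,-5,-7,-1,-3,4,-11,-10,0,1,2,-8]
-1<2: swap(4,4), lo=5 mid=5 ⇒ [-9,-6,-5,-7,-1,-3,4,-11,-10,0,1,2,-8]
-3<2: swap(5,5), lo=6 mid=6 ⇒ [-9,-6,-5,-7,-1,-3,4,-11,-10,0,1,2,-8]
4>2: swap(6,12), hi=11 ⇒ [-9,-6,-5,-7,-1,-3,-8,-11,-10,0,1,2,4]
-8<2: swap(6,6), lo=7 mid=7 ⇒ [-9,-6,-5,-7,-1,-3,-8,-11,-10,0,1,2,4]
-11<2: swap(7,7), lo=8 mid=8 ⇒ [-9,-6,-5,-7,-1,-3,-8,-11,-10,0,1,2,4]
-10<2: swap(8,8), lo=9 mid=9 ⇒ [-9,-6,-5,-7,-1,-3,-8,-11,-10,0,1,2,4]
0<2: swap(9,9), lo=10 mid=10 ⇒ [-9,-6,-5,-7,-1,-3,-8,-11,-10,0,1,2,4]
1<2: swap(10,10), lo=11 mid=11 ⇒ [-9,-6,-5,-7,-1,-3,-8,-11,-10,0,1,2,4]
2=2: mid=12
done. lo=11 hi=11; a=[-9,-6,-5,-7,-1,-3,-8,-11,-10,0,1,2,4]

[-9,-6,-5,-7,-1,-3,-8,-11,-10,0,1,2,4]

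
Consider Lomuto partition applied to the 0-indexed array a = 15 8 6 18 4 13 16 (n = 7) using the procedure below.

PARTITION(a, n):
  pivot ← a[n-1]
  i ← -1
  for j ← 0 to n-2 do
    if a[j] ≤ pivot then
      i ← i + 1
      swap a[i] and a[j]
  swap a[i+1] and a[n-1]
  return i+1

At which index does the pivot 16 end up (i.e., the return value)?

pivot = a[6] = 16; i = -1
j=0: a[0]=15 ≤ 16 → i=0, swap a[0],a[0] (no change) → 15 8 6 18 4 13 16
j=1: a[1]=8 ≤ 16 → i=1, swap a[1],a[1] (no change) → 15 8 6 18 4 13 16
j=2: a[2]=6 ≤ 16 → i=2, swap a[2],a[2] (no change) → 15 8 6 18 4 13 16
j=3: a[3]=18 > 16 → no swap
j=4: a[4]=4 ≤ 16 → i=3, swap a[3],a[4] → 15 8 6 4 18 13 16
j=5: a[5]=13 ≤ 16 → i=4, swap a[4],a[5] → 15 8 6 4 13 18 16
final swap a[5],a[6] → 15 8 6 4 13 16 18; return 5

5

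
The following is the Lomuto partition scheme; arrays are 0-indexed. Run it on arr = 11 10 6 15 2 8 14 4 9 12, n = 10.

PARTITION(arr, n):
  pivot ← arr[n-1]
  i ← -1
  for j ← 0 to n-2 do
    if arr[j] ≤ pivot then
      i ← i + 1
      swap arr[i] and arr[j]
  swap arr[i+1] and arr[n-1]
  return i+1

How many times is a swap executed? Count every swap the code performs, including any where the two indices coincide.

pivot=12, i=-1
j=0: 11≤12, i=0, swap(0,0) ⇒ 11 10 6 15 2 8 14 4 9 12
j=1: 10≤12, i=1, swap(1,1) ⇒ 11 10 6 15 2 8 14 4 9 12
j=2: 6≤12, i=2, swap(2,2) ⇒ 11 10 6 15 2 8 14 4 9 12
j=3: 15>12, skip
j=4: 2≤12, i=3, swap(3,4) ⇒ 11 10 6 2 15 8 14 4 9 12
j=5: 8≤12, i=4, swap(4,5) ⇒ 11 10 6 2 8 15 14 4 9 12
j=6: 14>12, skip
j=7: 4≤12, i=5, swap(5,7) ⇒ 11 10 6 2 8 4 14 15 9 12
j=8: 9≤12, i=6, swap(6,8) ⇒ 11 10 6 2 8 4 9 15 14 12
swap(7,9) ⇒ 11 10 6 2 8 4 9 12 14 15; return 7

8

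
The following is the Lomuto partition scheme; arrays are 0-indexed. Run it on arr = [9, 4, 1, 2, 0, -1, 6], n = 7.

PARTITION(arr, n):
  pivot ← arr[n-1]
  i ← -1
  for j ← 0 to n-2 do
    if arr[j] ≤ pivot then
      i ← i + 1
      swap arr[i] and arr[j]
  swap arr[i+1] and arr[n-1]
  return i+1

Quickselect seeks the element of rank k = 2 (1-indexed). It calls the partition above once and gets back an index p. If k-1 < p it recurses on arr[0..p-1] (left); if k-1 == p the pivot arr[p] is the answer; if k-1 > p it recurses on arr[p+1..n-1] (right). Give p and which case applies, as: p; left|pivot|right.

pivot=6, i=-1
j=0: 9>6, skip
j=1: 4≤6, i=0, swap(0,1) ⇒ [4, 9, 1, 2, 0, -1, 6]
j=2: 1≤6, i=1, swap(1,2) ⇒ [4, 1, 9, 2, 0, -1, 6]
j=3: 2≤6, i=2, swap(2,3) ⇒ [4, 1, 2, 9, 0, -1, 6]
j=4: 0≤6, i=3, swap(3,4) ⇒ [4, 1, 2, 0, 9, -1, 6]
j=5: -1≤6, i=4, swap(4,5) ⇒ [4, 1, 2, 0, -1, 9, 6]
swap(5,6) ⇒ [4, 1, 2, 0, -1, 6, 9]; return 5
p = 5; k-1 = 1 < 5 ⇒ left

5; left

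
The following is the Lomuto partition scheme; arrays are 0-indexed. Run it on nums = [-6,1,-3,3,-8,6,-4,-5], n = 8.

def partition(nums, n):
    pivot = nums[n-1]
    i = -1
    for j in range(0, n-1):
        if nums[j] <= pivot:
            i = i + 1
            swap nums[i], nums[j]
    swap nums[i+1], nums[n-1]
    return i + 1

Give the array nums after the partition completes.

pivot = nums[7] = -5; i = -1
j=0: nums[0]=-6 ≤ -5 → i=0, swap nums[0],nums[0] (no change) → [-6,1,-3,3,-8,6,-4,-5]
j=1: nums[1]=1 > -5 → no swap
j=2: nums[2]=-3 > -5 → no swap
j=3: nums[3]=3 > -5 → no swap
j=4: nums[4]=-8 ≤ -5 → i=1, swap nums[1],nums[4] → [-6,-8,-3,3,1,6,-4,-5]
j=5: nums[5]=6 > -5 → no swap
j=6: nums[6]=-4 > -5 → no swap
final swap nums[2],nums[7] → [-6,-8,-5,3,1,6,-4,-3]; return 2

[-6,-8,-5,3,1,6,-4,-3]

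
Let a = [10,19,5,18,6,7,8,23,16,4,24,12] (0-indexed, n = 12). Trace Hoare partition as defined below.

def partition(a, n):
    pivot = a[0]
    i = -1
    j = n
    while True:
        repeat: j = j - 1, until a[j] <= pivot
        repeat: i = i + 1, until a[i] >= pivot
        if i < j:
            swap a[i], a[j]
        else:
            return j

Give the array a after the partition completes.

[4,8,5,7,6,18,19,23,16,10,24,12]

pivot = a[0] = 10; i = -1, j = 12
j→9 (a[9]=4≤10), i→0 (a[0]=10≥10); i<j, swap → [4,19,5,18,6,7,8,23,16,10,24,12]
j→6 (a[6]=8≤10), i→1 (a[1]=19≥10); i<j, swap → [4,8,5,18,6,7,19,23,16,10,24,12]
j→5 (a[5]=7≤10), i→3 (a[3]=18≥10); i<j, swap → [4,8,5,7,6,18,19,23,16,10,24,12]
j→4, i→5; i≥j, return j=4. a = [4,8,5,7,6,18,19,23,16,10,24,12]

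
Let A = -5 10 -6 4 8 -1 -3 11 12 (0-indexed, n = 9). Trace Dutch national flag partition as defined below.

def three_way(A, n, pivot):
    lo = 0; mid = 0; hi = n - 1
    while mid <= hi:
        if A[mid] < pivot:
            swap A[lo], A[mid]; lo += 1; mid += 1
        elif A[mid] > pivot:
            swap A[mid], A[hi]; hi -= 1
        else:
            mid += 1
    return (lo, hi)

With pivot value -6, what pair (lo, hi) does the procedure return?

(0, 0)

pivot = -6; lo=0, mid=0, hi=8
A[mid]=-5>-6: swap A[0],A[8]; hi=7 → 12 10 -6 4 8 -1 -3 11 -5
A[mid]=12>-6: swap A[0],A[7]; hi=6 → 11 10 -6 4 8 -1 -3 12 -5
A[mid]=11>-6: swap A[0],A[6]; hi=5 → -3 10 -6 4 8 -1 11 12 -5
A[mid]=-3>-6: swap A[0],A[5]; hi=4 → -1 10 -6 4 8 -3 11 12 -5
A[mid]=-1>-6: swap A[0],A[4]; hi=3 → 8 10 -6 4 -1 -3 11 12 -5
A[mid]=8>-6: swap A[0],A[3]; hi=2 → 4 10 -6 8 -1 -3 11 12 -5
A[mid]=4>-6: swap A[0],A[2]; hi=1 → -6 10 4 8 -1 -3 11 12 -5
A[mid]=-6=-6: mid=1
A[mid]=10>-6: swap A[1],A[1]; hi=0 → -6 10 4 8 -1 -3 11 12 -5
end: lo=0, hi=0; A = -6 10 4 8 -1 -3 11 12 -5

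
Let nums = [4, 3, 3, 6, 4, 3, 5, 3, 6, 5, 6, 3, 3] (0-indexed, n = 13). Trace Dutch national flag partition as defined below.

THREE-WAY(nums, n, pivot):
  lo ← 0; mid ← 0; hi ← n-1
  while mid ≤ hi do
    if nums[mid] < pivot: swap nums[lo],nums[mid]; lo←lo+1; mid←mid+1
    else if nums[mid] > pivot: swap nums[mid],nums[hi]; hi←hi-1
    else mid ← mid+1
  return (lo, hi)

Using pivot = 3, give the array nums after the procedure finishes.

[3, 3, 3, 3, 3, 3, 5, 6, 5, 6, 4, 6, 4]

lo=0 mid=0 hi=12
4>3: swap(0,12), hi=11 ⇒ [3, 3, 3, 6, 4, 3, 5, 3, 6, 5, 6, 3, 4]
3=3: mid=1
3=3: mid=2
3=3: mid=3
6>3: swap(3,11), hi=10 ⇒ [3, 3, 3, 3, 4, 3, 5, 3, 6, 5, 6, 6, 4]
3=3: mid=4
4>3: swap(4,10), hi=9 ⇒ [3, 3, 3, 3, 6, 3, 5, 3, 6, 5, 4, 6, 4]
6>3: swap(4,9), hi=8 ⇒ [3, 3, 3, 3, 5, 3, 5, 3, 6, 6, 4, 6, 4]
5>3: swap(4,8), hi=7 ⇒ [3, 3, 3, 3, 6, 3, 5, 3, 5, 6, 4, 6, 4]
6>3: swap(4,7), hi=6 ⇒ [3, 3, 3, 3, 3, 3, 5, 6, 5, 6, 4, 6, 4]
3=3: mid=5
3=3: mid=6
5>3: swap(6,6), hi=5 ⇒ [3, 3, 3, 3, 3, 3, 5, 6, 5, 6, 4, 6, 4]
done. lo=0 hi=5; nums=[3, 3, 3, 3, 3, 3, 5, 6, 5, 6, 4, 6, 4]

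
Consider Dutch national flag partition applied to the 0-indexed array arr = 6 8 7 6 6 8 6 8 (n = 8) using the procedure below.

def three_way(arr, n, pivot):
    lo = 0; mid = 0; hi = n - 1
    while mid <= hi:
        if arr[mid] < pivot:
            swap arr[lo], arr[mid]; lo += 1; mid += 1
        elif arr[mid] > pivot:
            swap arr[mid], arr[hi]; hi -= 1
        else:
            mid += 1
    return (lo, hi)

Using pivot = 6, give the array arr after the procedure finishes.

pivot = 6; lo=0, mid=0, hi=7
arr[mid]=6=6: mid=1
arr[mid]=8>6: swap arr[1],arr[7]; hi=6 → 6 8 7 6 6 8 6 8
arr[mid]=8>6: swap arr[1],arr[6]; hi=5 → 6 6 7 6 6 8 8 8
arr[mid]=6=6: mid=2
arr[mid]=7>6: swap arr[2],arr[5]; hi=4 → 6 6 8 6 6 7 8 8
arr[mid]=8>6: swap arr[2],arr[4]; hi=3 → 6 6 6 6 8 7 8 8
arr[mid]=6=6: mid=3
arr[mid]=6=6: mid=4
end: lo=0, hi=3; arr = 6 6 6 6 8 7 8 8

6 6 6 6 8 7 8 8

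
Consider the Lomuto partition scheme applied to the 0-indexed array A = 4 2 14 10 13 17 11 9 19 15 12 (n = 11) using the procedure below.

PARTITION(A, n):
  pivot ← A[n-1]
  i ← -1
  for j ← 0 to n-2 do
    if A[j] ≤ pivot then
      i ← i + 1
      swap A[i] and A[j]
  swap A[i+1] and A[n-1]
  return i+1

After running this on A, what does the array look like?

pivot = A[10] = 12; i = -1
j=0: A[0]=4 ≤ 12 → i=0, swap A[0],A[0] (no change) → 4 2 14 10 13 17 11 9 19 15 12
j=1: A[1]=2 ≤ 12 → i=1, swap A[1],A[1] (no change) → 4 2 14 10 13 17 11 9 19 15 12
j=2: A[2]=14 > 12 → no swap
j=3: A[3]=10 ≤ 12 → i=2, swap A[2],A[3] → 4 2 10 14 13 17 11 9 19 15 12
j=4: A[4]=13 > 12 → no swap
j=5: A[5]=17 > 12 → no swap
j=6: A[6]=11 ≤ 12 → i=3, swap A[3],A[6] → 4 2 10 11 13 17 14 9 19 15 12
j=7: A[7]=9 ≤ 12 → i=4, swap A[4],A[7] → 4 2 10 11 9 17 14 13 19 15 12
j=8: A[8]=19 > 12 → no swap
j=9: A[9]=15 > 12 → no swap
final swap A[5],A[10] → 4 2 10 11 9 12 14 13 19 15 17; return 5

4 2 10 11 9 12 14 13 19 15 17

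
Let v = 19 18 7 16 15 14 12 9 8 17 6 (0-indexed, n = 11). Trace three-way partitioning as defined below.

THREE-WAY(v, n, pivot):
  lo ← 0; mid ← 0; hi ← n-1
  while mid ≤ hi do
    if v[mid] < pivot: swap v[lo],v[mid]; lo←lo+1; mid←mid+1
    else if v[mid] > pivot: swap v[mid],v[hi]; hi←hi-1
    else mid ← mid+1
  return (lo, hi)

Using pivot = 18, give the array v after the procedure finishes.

lo=0 mid=0 hi=10
19>18: swap(0,10), hi=9 ⇒ 6 18 7 16 15 14 12 9 8 17 19
6<18: swap(0,0), lo=1 mid=1 ⇒ 6 18 7 16 15 14 12 9 8 17 19
18=18: mid=2
7<18: swap(1,2), lo=2 mid=3 ⇒ 6 7 18 16 15 14 12 9 8 17 19
16<18: swap(2,3), lo=3 mid=4 ⇒ 6 7 16 18 15 14 12 9 8 17 19
15<18: swap(3,4), lo=4 mid=5 ⇒ 6 7 16 15 18 14 12 9 8 17 19
14<18: swap(4,5), lo=5 mid=6 ⇒ 6 7 16 15 14 18 12 9 8 17 19
12<18: swap(5,6), lo=6 mid=7 ⇒ 6 7 16 15 14 12 18 9 8 17 19
9<18: swap(6,7), lo=7 mid=8 ⇒ 6 7 16 15 14 12 9 18 8 17 19
8<18: swap(7,8), lo=8 mid=9 ⇒ 6 7 16 15 14 12 9 8 18 17 19
17<18: swap(8,9), lo=9 mid=10 ⇒ 6 7 16 15 14 12 9 8 17 18 19
done. lo=9 hi=9; v=6 7 16 15 14 12 9 8 17 18 19

6 7 16 15 14 12 9 8 17 18 19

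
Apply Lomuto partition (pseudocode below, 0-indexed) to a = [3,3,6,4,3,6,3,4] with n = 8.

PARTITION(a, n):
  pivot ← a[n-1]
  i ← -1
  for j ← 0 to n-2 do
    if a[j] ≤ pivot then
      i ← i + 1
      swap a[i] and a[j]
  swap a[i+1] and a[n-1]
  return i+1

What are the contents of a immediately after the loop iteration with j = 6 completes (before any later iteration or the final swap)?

pivot = a[7] = 4; i = -1
j=0: a[0]=3 ≤ 4 → i=0, swap a[0],a[0] (no change) → [3,3,6,4,3,6,3,4]
j=1: a[1]=3 ≤ 4 → i=1, swap a[1],a[1] (no change) → [3,3,6,4,3,6,3,4]
j=2: a[2]=6 > 4 → no swap
j=3: a[3]=4 ≤ 4 → i=2, swap a[2],a[3] → [3,3,4,6,3,6,3,4]
j=4: a[4]=3 ≤ 4 → i=3, swap a[3],a[4] → [3,3,4,3,6,6,3,4]
j=5: a[5]=6 > 4 → no swap
j=6: a[6]=3 ≤ 4 → i=4, swap a[4],a[6] → [3,3,4,3,3,6,6,4]
(after j=6) a = [3,3,4,3,3,6,6,4]

[3,3,4,3,3,6,6,4]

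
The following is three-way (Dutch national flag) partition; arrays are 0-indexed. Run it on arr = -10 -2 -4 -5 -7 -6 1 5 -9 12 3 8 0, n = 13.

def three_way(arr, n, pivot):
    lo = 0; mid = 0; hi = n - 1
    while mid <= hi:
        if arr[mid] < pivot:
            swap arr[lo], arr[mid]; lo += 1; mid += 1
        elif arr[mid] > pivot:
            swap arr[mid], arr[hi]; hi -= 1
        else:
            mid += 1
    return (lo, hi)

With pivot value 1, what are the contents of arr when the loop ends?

-10 -2 -4 -5 -7 -6 0 -9 1 3 8 12 5

pivot = 1; lo=0, mid=0, hi=12
arr[mid]=-10<1: swap arr[0],arr[0]; lo=1,mid=1 → -10 -2 -4 -5 -7 -6 1 5 -9 12 3 8 0
arr[mid]=-2<1: swap arr[1],arr[1]; lo=2,mid=2 → -10 -2 -4 -5 -7 -6 1 5 -9 12 3 8 0
arr[mid]=-4<1: swap arr[2],arr[2]; lo=3,mid=3 → -10 -2 -4 -5 -7 -6 1 5 -9 12 3 8 0
arr[mid]=-5<1: swap arr[3],arr[3]; lo=4,mid=4 → -10 -2 -4 -5 -7 -6 1 5 -9 12 3 8 0
arr[mid]=-7<1: swap arr[4],arr[4]; lo=5,mid=5 → -10 -2 -4 -5 -7 -6 1 5 -9 12 3 8 0
arr[mid]=-6<1: swap arr[5],arr[5]; lo=6,mid=6 → -10 -2 -4 -5 -7 -6 1 5 -9 12 3 8 0
arr[mid]=1=1: mid=7
arr[mid]=5>1: swap arr[7],arr[12]; hi=11 → -10 -2 -4 -5 -7 -6 1 0 -9 12 3 8 5
arr[mid]=0<1: swap arr[6],arr[7]; lo=7,mid=8 → -10 -2 -4 -5 -7 -6 0 1 -9 12 3 8 5
arr[mid]=-9<1: swap arr[7],arr[8]; lo=8,mid=9 → -10 -2 -4 -5 -7 -6 0 -9 1 12 3 8 5
arr[mid]=12>1: swap arr[9],arr[11]; hi=10 → -10 -2 -4 -5 -7 -6 0 -9 1 8 3 12 5
arr[mid]=8>1: swap arr[9],arr[10]; hi=9 → -10 -2 -4 -5 -7 -6 0 -9 1 3 8 12 5
arr[mid]=3>1: swap arr[9],arr[9]; hi=8 → -10 -2 -4 -5 -7 -6 0 -9 1 3 8 12 5
end: lo=8, hi=8; arr = -10 -2 -4 -5 -7 -6 0 -9 1 3 8 12 5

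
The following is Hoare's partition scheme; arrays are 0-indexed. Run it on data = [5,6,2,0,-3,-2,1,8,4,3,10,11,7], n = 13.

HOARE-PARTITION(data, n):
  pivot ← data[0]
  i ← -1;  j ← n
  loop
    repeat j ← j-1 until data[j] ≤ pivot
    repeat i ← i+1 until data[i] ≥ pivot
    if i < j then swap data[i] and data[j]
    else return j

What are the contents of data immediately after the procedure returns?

pivot = data[0] = 5; i = -1, j = 13
j→9 (data[9]=3≤5), i→0 (data[0]=5≥5); i<j, swap → [3,6,2,0,-3,-2,1,8,4,5,10,11,7]
j→8 (data[8]=4≤5), i→1 (data[1]=6≥5); i<j, swap → [3,4,2,0,-3,-2,1,8,6,5,10,11,7]
j→6, i→7; i≥j, return j=6. data = [3,4,2,0,-3,-2,1,8,6,5,10,11,7]

[3,4,2,0,-3,-2,1,8,6,5,10,11,7]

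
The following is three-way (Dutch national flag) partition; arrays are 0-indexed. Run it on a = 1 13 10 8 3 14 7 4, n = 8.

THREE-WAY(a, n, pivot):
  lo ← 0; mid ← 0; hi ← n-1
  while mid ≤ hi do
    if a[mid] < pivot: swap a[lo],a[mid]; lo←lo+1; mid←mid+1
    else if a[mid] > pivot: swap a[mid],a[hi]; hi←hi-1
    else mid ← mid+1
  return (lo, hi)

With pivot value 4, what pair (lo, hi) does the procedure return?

(2, 2)

pivot = 4; lo=0, mid=0, hi=7
a[mid]=1<4: swap a[0],a[0]; lo=1,mid=1 → 1 13 10 8 3 14 7 4
a[mid]=13>4: swap a[1],a[7]; hi=6 → 1 4 10 8 3 14 7 13
a[mid]=4=4: mid=2
a[mid]=10>4: swap a[2],a[6]; hi=5 → 1 4 7 8 3 14 10 13
a[mid]=7>4: swap a[2],a[5]; hi=4 → 1 4 14 8 3 7 10 13
a[mid]=14>4: swap a[2],a[4]; hi=3 → 1 4 3 8 14 7 10 13
a[mid]=3<4: swap a[1],a[2]; lo=2,mid=3 → 1 3 4 8 14 7 10 13
a[mid]=8>4: swap a[3],a[3]; hi=2 → 1 3 4 8 14 7 10 13
end: lo=2, hi=2; a = 1 3 4 8 14 7 10 13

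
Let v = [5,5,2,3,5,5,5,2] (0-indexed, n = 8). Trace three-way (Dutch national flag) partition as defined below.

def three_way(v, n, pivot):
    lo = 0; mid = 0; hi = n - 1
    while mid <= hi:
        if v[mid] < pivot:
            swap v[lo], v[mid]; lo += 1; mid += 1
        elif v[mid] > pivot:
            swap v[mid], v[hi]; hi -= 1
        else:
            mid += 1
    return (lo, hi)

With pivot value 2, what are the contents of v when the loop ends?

pivot = 2; lo=0, mid=0, hi=7
v[mid]=5>2: swap v[0],v[7]; hi=6 → [2,5,2,3,5,5,5,5]
v[mid]=2=2: mid=1
v[mid]=5>2: swap v[1],v[6]; hi=5 → [2,5,2,3,5,5,5,5]
v[mid]=5>2: swap v[1],v[5]; hi=4 → [2,5,2,3,5,5,5,5]
v[mid]=5>2: swap v[1],v[4]; hi=3 → [2,5,2,3,5,5,5,5]
v[mid]=5>2: swap v[1],v[3]; hi=2 → [2,3,2,5,5,5,5,5]
v[mid]=3>2: swap v[1],v[2]; hi=1 → [2,2,3,5,5,5,5,5]
v[mid]=2=2: mid=2
end: lo=0, hi=1; v = [2,2,3,5,5,5,5,5]

[2,2,3,5,5,5,5,5]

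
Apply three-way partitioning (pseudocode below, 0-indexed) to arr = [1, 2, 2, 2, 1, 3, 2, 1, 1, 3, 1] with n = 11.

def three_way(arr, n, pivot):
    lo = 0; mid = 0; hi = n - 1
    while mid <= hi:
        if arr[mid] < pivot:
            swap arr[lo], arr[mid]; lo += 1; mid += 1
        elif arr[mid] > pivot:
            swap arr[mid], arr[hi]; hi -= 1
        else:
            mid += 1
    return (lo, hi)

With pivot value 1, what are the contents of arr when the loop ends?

lo=0 mid=0 hi=10
1=1: mid=1
2>1: swap(1,10), hi=9 ⇒ [1, 1, 2, 2, 1, 3, 2, 1, 1, 3, 2]
1=1: mid=2
2>1: swap(2,9), hi=8 ⇒ [1, 1, 3, 2, 1, 3, 2, 1, 1, 2, 2]
3>1: swap(2,8), hi=7 ⇒ [1, 1, 1, 2, 1, 3, 2, 1, 3, 2, 2]
1=1: mid=3
2>1: swap(3,7), hi=6 ⇒ [1, 1, 1, 1, 1, 3, 2, 2, 3, 2, 2]
1=1: mid=4
1=1: mid=5
3>1: swap(5,6), hi=5 ⇒ [1, 1, 1, 1, 1, 2, 3, 2, 3, 2, 2]
2>1: swap(5,5), hi=4 ⇒ [1, 1, 1, 1, 1, 2, 3, 2, 3, 2, 2]
done. lo=0 hi=4; arr=[1, 1, 1, 1, 1, 2, 3, 2, 3, 2, 2]

[1, 1, 1, 1, 1, 2, 3, 2, 3, 2, 2]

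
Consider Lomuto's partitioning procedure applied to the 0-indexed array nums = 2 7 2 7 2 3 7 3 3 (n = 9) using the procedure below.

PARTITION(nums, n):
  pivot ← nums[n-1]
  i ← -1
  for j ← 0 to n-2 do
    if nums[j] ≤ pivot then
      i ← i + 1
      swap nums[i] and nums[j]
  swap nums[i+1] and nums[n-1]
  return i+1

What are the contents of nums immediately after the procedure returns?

2 2 2 3 3 3 7 7 7

pivot=3, i=-1
j=0: 2≤3, i=0, swap(0,0) ⇒ 2 7 2 7 2 3 7 3 3
j=1: 7>3, skip
j=2: 2≤3, i=1, swap(1,2) ⇒ 2 2 7 7 2 3 7 3 3
j=3: 7>3, skip
j=4: 2≤3, i=2, swap(2,4) ⇒ 2 2 2 7 7 3 7 3 3
j=5: 3≤3, i=3, swap(3,5) ⇒ 2 2 2 3 7 7 7 3 3
j=6: 7>3, skip
j=7: 3≤3, i=4, swap(4,7) ⇒ 2 2 2 3 3 7 7 7 3
swap(5,8) ⇒ 2 2 2 3 3 3 7 7 7; return 5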